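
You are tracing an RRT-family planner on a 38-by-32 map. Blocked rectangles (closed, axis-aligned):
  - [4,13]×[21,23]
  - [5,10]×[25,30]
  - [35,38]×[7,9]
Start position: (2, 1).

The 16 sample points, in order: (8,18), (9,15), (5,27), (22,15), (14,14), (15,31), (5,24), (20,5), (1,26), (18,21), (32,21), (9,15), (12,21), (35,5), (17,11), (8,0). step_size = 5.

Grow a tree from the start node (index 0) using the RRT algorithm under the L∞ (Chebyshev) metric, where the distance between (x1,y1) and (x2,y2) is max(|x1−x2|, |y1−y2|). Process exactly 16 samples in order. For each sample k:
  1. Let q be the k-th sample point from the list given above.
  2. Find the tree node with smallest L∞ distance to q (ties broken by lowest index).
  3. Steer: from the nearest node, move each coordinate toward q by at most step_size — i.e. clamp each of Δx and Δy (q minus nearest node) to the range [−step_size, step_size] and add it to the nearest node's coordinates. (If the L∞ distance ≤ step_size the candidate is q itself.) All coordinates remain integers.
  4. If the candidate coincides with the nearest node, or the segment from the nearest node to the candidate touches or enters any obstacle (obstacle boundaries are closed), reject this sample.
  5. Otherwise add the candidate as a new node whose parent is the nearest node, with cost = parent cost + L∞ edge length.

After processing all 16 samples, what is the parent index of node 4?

1. q=(8,18) nearest=0 d=17 new=(7,6) → add node 1 parent=0 cost=5
2. q=(9,15) nearest=1 d=9 new=(9,11) → add node 2 parent=1 cost=10
3. q=(5,27) nearest=2 d=16 new=(5,16) → add node 3 parent=2 cost=15
4. q=(22,15) nearest=2 d=13 new=(14,15) → add node 4 parent=2 cost=15
5. q=(14,14) nearest=4 d=1 new=(14,14) → add node 5 parent=4 cost=16
6. q=(15,31) nearest=3 d=15 new=(10,21) → blocked by [4,13]×[21,23], reject
7. q=(5,24) nearest=3 d=8 new=(5,21) → blocked by [4,13]×[21,23], reject
8. q=(20,5) nearest=5 d=9 new=(19,9) → add node 6 parent=5 cost=21
9. q=(1,26) nearest=3 d=10 new=(1,21) → add node 7 parent=3 cost=20
10. q=(18,21) nearest=4 d=6 new=(18,20) → add node 8 parent=4 cost=20
11. q=(32,21) nearest=6 d=13 new=(24,14) → add node 9 parent=6 cost=26
12. q=(9,15) nearest=2 d=4 new=(9,15) → add node 10 parent=2 cost=14
13. q=(12,21) nearest=4 d=6 new=(12,20) → add node 11 parent=4 cost=20
14. q=(35,5) nearest=9 d=11 new=(29,9) → add node 12 parent=9 cost=31
15. q=(17,11) nearest=6 d=2 new=(17,11) → add node 13 parent=6 cost=23
16. q=(8,0) nearest=0 d=6 new=(7,0) → add node 14 parent=0 cost=5

Parent of node 4: 2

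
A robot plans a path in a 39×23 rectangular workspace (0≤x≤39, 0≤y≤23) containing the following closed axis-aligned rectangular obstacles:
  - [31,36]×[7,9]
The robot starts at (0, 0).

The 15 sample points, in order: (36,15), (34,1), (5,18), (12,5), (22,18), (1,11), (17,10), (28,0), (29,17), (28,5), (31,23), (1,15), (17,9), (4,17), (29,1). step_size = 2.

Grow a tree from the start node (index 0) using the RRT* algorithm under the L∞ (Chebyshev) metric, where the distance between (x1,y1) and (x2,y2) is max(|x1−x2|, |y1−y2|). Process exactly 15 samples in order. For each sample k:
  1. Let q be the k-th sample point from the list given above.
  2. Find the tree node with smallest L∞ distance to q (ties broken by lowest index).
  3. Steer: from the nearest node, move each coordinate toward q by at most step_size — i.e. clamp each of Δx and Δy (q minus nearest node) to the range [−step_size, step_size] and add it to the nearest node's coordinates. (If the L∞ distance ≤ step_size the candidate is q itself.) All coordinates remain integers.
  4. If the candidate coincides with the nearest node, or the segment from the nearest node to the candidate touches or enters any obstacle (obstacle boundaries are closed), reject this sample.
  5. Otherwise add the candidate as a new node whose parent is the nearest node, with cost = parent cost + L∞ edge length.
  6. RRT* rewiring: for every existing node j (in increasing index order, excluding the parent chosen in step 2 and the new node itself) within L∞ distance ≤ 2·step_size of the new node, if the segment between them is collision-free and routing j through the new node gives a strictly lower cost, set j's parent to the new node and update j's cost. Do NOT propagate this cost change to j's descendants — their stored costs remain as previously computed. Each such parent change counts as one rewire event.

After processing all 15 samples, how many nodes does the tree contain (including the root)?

Node count: 16

1. q=(36,15) nearest=0 d=36 new=(2,2) → add node 1 parent=0 cost=2
2. q=(34,1) nearest=1 d=32 new=(4,1) → add node 2 parent=1 cost=4
3. q=(5,18) nearest=1 d=16 new=(4,4) → add node 3 parent=1 cost=4
4. q=(12,5) nearest=2 d=8 new=(6,3) → add node 4 parent=2 cost=6
5. q=(22,18) nearest=4 d=16 new=(8,5) → add node 5 parent=4 cost=8
6. q=(1,11) nearest=3 d=7 new=(2,6) → add node 6 parent=3 cost=6
7. q=(17,10) nearest=5 d=9 new=(10,7) → add node 7 parent=5 cost=10
8. q=(28,0) nearest=7 d=18 new=(12,5) → add node 8 parent=7 cost=12
9. q=(29,17) nearest=8 d=17 new=(14,7) → add node 9 parent=8 cost=14
10. q=(28,5) nearest=9 d=14 new=(16,5) → add node 10 parent=9 cost=16
11. q=(31,23) nearest=9 d=17 new=(16,9) → add node 11 parent=9 cost=16
12. q=(1,15) nearest=6 d=9 new=(1,8) → add node 12 parent=6 cost=8
13. q=(17,9) nearest=11 d=1 new=(17,9) → add node 13 parent=11 cost=17
14. q=(4,17) nearest=12 d=9 new=(3,10) → add node 14 parent=12 cost=10
15. q=(29,1) nearest=13 d=12 new=(19,7) → add node 15 parent=13 cost=19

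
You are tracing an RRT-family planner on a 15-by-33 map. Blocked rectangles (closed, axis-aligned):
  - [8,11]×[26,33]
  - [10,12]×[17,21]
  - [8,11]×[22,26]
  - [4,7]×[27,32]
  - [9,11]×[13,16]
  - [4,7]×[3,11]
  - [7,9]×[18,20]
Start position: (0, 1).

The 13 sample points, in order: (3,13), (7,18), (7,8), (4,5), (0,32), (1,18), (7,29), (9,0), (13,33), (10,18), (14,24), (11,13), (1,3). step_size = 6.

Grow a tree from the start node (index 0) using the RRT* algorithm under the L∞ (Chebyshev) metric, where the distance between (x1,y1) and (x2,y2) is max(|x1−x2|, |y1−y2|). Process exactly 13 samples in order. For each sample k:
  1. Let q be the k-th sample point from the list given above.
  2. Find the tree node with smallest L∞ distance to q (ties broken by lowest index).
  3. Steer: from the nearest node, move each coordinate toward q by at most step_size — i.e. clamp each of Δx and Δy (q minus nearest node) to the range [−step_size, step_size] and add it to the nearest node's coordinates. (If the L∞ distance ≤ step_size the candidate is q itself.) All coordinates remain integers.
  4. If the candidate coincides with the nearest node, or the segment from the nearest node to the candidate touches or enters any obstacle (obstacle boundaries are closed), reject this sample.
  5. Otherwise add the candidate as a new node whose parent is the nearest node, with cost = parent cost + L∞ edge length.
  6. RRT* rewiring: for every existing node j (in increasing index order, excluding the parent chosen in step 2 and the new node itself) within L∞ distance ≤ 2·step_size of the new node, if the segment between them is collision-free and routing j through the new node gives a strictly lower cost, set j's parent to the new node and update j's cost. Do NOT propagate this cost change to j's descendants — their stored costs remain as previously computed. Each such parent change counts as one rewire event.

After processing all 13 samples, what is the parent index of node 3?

Parent of node 3: 2

1. q=(3,13) nearest=0 d=12 new=(3,7) → add node 1 parent=0 cost=6
2. q=(7,18) nearest=1 d=11 new=(7,13) → blocked by [4,7]×[3,11], reject
3. q=(7,8) nearest=1 d=4 new=(7,8) → blocked by [4,7]×[3,11], reject
4. q=(4,5) nearest=1 d=2 new=(4,5) → blocked by [4,7]×[3,11], reject
5. q=(0,32) nearest=1 d=25 new=(0,13) → add node 2 parent=1 cost=12
6. q=(1,18) nearest=2 d=5 new=(1,18) → add node 3 parent=2 cost=17
7. q=(7,29) nearest=3 d=11 new=(7,24) → add node 4 parent=3 cost=23
8. q=(9,0) nearest=1 d=7 new=(9,1) → blocked by [4,7]×[3,11], reject
9. q=(13,33) nearest=4 d=9 new=(13,30) → blocked by [8,11]×[26,33], reject
10. q=(10,18) nearest=4 d=6 new=(10,18) → blocked by [10,12]×[17,21], reject
11. q=(14,24) nearest=4 d=7 new=(13,24) → blocked by [8,11]×[22,26], reject
12. q=(11,13) nearest=1 d=8 new=(9,13) → blocked by [9,11]×[13,16], reject
13. q=(1,3) nearest=0 d=2 new=(1,3) → add node 5 parent=0 cost=2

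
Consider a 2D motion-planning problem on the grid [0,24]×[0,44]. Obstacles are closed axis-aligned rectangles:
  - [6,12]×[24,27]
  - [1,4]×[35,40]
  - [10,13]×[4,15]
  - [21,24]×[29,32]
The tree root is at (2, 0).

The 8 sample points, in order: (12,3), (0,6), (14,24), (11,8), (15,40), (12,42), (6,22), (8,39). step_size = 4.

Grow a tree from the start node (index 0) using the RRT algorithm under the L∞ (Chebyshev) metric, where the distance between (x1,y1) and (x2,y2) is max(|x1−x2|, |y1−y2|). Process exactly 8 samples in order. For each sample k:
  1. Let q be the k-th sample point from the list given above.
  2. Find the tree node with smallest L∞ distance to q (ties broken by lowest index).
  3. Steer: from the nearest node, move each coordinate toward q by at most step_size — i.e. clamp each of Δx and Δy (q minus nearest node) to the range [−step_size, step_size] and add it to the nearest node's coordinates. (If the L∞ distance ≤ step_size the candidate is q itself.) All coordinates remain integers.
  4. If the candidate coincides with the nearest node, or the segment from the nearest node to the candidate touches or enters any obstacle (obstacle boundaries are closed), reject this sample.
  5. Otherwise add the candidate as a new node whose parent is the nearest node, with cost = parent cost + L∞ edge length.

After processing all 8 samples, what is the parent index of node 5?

Parent of node 5: 4

1. q=(12,3) nearest=0 d=10 new=(6,3) → add node 1 parent=0 cost=4
2. q=(0,6) nearest=0 d=6 new=(0,4) → add node 2 parent=0 cost=4
3. q=(14,24) nearest=2 d=20 new=(4,8) → add node 3 parent=2 cost=8
4. q=(11,8) nearest=1 d=5 new=(10,7) → blocked by [10,13]×[4,15], reject
5. q=(15,40) nearest=3 d=32 new=(8,12) → add node 4 parent=3 cost=12
6. q=(12,42) nearest=4 d=30 new=(12,16) → blocked by [10,13]×[4,15], reject
7. q=(6,22) nearest=4 d=10 new=(6,16) → add node 5 parent=4 cost=16
8. q=(8,39) nearest=5 d=23 new=(8,20) → add node 6 parent=5 cost=20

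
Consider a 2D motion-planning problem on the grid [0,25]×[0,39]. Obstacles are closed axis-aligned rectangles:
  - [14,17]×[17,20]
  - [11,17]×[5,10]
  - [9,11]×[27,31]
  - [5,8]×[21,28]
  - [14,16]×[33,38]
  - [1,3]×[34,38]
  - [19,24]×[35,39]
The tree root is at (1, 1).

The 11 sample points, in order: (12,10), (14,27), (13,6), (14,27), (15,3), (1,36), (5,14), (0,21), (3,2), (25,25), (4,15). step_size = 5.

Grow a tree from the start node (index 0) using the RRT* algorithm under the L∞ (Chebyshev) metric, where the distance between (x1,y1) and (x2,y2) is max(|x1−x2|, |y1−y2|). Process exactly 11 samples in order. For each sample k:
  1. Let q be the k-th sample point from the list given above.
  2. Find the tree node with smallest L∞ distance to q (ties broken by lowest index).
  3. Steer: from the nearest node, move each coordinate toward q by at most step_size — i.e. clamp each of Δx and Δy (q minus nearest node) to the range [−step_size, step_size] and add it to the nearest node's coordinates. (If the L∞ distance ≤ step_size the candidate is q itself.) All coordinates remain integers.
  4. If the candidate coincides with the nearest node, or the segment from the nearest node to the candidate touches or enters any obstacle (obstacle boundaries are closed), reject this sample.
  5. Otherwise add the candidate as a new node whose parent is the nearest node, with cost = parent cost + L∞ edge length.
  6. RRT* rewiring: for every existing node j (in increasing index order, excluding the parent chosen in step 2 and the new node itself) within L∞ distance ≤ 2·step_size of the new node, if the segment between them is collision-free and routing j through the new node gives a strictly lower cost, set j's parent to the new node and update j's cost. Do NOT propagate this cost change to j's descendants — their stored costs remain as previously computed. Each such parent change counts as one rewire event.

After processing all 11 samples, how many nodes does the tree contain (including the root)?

Node count: 9

1. q=(12,10) nearest=0 d=11 new=(6,6) → add node 1 parent=0 cost=5
2. q=(14,27) nearest=1 d=21 new=(11,11) → add node 2 parent=1 cost=10
3. q=(13,6) nearest=2 d=5 new=(13,6) → blocked by [11,17]×[5,10], reject
4. q=(14,27) nearest=2 d=16 new=(14,16) → add node 3 parent=2 cost=15
5. q=(15,3) nearest=2 d=8 new=(15,6) → blocked by [11,17]×[5,10], reject
6. q=(1,36) nearest=3 d=20 new=(9,21) → add node 4 parent=3 cost=20
7. q=(5,14) nearest=2 d=6 new=(6,14) → add node 5 parent=2 cost=15
8. q=(0,21) nearest=5 d=7 new=(1,19) → add node 6 parent=5 cost=20
9. q=(3,2) nearest=0 d=2 new=(3,2) → add node 7 parent=0 cost=2
10. q=(25,25) nearest=3 d=11 new=(19,21) → blocked by [14,17]×[17,20], reject
11. q=(4,15) nearest=5 d=2 new=(4,15) → add node 8 parent=5 cost=17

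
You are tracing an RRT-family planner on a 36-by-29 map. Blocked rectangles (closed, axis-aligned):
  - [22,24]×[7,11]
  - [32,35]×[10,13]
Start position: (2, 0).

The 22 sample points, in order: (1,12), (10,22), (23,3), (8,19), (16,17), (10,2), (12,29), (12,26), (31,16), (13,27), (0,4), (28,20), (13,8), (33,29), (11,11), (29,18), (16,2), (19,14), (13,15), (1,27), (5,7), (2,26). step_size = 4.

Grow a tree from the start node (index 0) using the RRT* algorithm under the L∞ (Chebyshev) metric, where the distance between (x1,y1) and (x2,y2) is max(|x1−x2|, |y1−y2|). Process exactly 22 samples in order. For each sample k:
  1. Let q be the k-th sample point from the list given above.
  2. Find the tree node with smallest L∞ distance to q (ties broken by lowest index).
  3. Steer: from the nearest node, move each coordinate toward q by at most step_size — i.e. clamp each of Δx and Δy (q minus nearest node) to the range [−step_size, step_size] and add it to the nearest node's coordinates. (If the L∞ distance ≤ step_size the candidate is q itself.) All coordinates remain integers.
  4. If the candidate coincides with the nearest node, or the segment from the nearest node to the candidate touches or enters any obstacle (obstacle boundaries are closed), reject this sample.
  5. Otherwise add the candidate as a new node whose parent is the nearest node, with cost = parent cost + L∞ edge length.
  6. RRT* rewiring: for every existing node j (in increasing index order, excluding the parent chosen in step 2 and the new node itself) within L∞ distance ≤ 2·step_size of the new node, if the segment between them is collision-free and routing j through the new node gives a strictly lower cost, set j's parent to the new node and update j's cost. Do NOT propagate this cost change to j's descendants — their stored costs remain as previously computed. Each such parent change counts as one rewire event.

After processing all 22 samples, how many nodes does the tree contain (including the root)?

Node count: 23

1. q=(1,12) nearest=0 d=12 new=(1,4) → add node 1 parent=0 cost=4
2. q=(10,22) nearest=1 d=18 new=(5,8) → add node 2 parent=1 cost=8
3. q=(23,3) nearest=2 d=18 new=(9,4) → add node 3 parent=2 cost=12
4. q=(8,19) nearest=2 d=11 new=(8,12) → add node 4 parent=2 cost=12
5. q=(16,17) nearest=4 d=8 new=(12,16) → add node 5 parent=4 cost=16
6. q=(10,2) nearest=3 d=2 new=(10,2) → add node 6 parent=3 cost=14
7. q=(12,29) nearest=5 d=13 new=(12,20) → add node 7 parent=5 cost=20
8. q=(12,26) nearest=7 d=6 new=(12,24) → add node 8 parent=7 cost=24
9. q=(31,16) nearest=5 d=19 new=(16,16) → add node 9 parent=5 cost=20
10. q=(13,27) nearest=8 d=3 new=(13,27) → add node 10 parent=8 cost=27
11. q=(0,4) nearest=1 d=1 new=(0,4) → add node 11 parent=1 cost=5
12. q=(28,20) nearest=9 d=12 new=(20,20) → add node 12 parent=9 cost=24
13. q=(13,8) nearest=3 d=4 new=(13,8) → add node 13 parent=3 cost=16
14. q=(33,29) nearest=12 d=13 new=(24,24) → add node 14 parent=12 cost=28
15. q=(11,11) nearest=4 d=3 new=(11,11) → add node 15 parent=4 cost=15
16. q=(29,18) nearest=14 d=6 new=(28,20) → add node 16 parent=14 cost=32
17. q=(16,2) nearest=6 d=6 new=(14,2) → add node 17 parent=6 cost=18
18. q=(19,14) nearest=9 d=3 new=(19,14) → add node 18 parent=9 cost=23
19. q=(13,15) nearest=5 d=1 new=(13,15) → add node 19 parent=5 cost=17
20. q=(1,27) nearest=5 d=11 new=(8,20) → add node 20 parent=5 cost=20
21. q=(5,7) nearest=2 d=1 new=(5,7) → add node 21 parent=2 cost=9
22. q=(2,26) nearest=20 d=6 new=(4,24) → add node 22 parent=20 cost=24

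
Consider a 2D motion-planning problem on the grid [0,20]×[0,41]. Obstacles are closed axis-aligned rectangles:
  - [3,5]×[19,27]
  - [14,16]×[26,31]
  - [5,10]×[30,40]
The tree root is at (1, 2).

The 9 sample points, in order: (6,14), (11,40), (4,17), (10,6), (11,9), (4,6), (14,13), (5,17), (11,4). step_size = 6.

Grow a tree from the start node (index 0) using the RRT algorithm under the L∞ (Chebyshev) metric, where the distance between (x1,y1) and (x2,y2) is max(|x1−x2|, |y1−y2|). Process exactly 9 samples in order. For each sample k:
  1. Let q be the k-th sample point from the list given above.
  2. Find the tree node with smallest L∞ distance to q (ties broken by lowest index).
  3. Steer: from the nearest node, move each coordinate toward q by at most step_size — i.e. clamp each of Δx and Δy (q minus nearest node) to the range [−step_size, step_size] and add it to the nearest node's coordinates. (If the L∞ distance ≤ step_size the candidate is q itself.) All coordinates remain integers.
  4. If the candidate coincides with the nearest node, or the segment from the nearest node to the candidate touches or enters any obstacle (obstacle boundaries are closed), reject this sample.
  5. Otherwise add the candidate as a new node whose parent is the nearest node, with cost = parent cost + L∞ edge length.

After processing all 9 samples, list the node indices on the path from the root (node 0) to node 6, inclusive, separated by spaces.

Path: 0 1 6

1. q=(6,14) nearest=0 d=12 new=(6,8) → add node 1 parent=0 cost=6
2. q=(11,40) nearest=1 d=32 new=(11,14) → add node 2 parent=1 cost=12
3. q=(4,17) nearest=2 d=7 new=(5,17) → add node 3 parent=2 cost=18
4. q=(10,6) nearest=1 d=4 new=(10,6) → add node 4 parent=1 cost=10
5. q=(11,9) nearest=4 d=3 new=(11,9) → add node 5 parent=4 cost=13
6. q=(4,6) nearest=1 d=2 new=(4,6) → add node 6 parent=1 cost=8
7. q=(14,13) nearest=2 d=3 new=(14,13) → add node 7 parent=2 cost=15
8. q=(5,17) nearest=3 d=0 → coincident, reject
9. q=(11,4) nearest=4 d=2 new=(11,4) → add node 8 parent=4 cost=12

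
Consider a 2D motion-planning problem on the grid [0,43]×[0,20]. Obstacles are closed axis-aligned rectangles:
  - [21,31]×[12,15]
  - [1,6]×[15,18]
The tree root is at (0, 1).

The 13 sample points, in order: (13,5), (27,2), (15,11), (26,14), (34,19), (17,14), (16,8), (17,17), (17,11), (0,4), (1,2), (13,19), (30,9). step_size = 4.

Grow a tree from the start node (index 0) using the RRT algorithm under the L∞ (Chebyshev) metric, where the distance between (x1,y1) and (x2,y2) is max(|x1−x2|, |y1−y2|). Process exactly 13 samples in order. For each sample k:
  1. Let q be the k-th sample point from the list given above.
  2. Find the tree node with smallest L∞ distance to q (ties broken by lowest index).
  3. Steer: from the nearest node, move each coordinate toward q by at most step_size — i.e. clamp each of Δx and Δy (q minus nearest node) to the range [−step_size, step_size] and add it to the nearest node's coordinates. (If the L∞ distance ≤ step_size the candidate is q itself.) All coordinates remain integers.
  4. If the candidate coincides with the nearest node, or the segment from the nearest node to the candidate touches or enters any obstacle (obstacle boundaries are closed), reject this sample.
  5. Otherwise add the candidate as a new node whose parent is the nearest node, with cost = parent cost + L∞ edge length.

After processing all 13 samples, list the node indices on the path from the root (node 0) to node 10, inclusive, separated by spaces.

1. q=(13,5) nearest=0 d=13 new=(4,5) → add node 1 parent=0 cost=4
2. q=(27,2) nearest=1 d=23 new=(8,2) → add node 2 parent=1 cost=8
3. q=(15,11) nearest=2 d=9 new=(12,6) → add node 3 parent=2 cost=12
4. q=(26,14) nearest=3 d=14 new=(16,10) → add node 4 parent=3 cost=16
5. q=(34,19) nearest=4 d=18 new=(20,14) → add node 5 parent=4 cost=20
6. q=(17,14) nearest=5 d=3 new=(17,14) → add node 6 parent=5 cost=23
7. q=(16,8) nearest=4 d=2 new=(16,8) → add node 7 parent=4 cost=18
8. q=(17,17) nearest=5 d=3 new=(17,17) → add node 8 parent=5 cost=23
9. q=(17,11) nearest=4 d=1 new=(17,11) → add node 9 parent=4 cost=17
10. q=(0,4) nearest=0 d=3 new=(0,4) → add node 10 parent=0 cost=3
11. q=(1,2) nearest=0 d=1 new=(1,2) → add node 11 parent=0 cost=1
12. q=(13,19) nearest=8 d=4 new=(13,19) → add node 12 parent=8 cost=27
13. q=(30,9) nearest=5 d=10 new=(24,10) → blocked by [21,31]×[12,15], reject

Path: 0 10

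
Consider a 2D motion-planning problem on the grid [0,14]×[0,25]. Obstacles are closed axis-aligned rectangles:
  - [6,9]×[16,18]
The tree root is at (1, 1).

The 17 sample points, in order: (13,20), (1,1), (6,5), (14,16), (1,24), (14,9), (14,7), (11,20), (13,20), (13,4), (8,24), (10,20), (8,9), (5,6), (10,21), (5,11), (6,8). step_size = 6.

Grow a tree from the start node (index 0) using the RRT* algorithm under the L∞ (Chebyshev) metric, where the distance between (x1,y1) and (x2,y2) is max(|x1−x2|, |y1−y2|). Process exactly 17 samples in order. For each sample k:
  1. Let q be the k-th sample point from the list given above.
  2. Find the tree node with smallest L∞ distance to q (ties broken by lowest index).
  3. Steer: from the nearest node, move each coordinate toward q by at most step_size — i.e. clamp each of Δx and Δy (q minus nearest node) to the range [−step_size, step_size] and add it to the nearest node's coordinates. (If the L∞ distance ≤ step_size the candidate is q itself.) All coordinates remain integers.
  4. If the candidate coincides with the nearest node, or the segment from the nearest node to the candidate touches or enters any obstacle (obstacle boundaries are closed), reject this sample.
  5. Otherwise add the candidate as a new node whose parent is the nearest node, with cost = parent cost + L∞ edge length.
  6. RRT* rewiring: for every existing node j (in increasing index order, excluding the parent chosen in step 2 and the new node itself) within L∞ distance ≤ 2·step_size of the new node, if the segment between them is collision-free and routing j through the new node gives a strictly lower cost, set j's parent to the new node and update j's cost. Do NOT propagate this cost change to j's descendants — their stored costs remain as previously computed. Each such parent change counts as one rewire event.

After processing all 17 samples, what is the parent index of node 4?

Parent of node 4: 11

1. q=(13,20) nearest=0 d=19 new=(7,7) → add node 1 parent=0 cost=6
2. q=(1,1) nearest=0 d=0 → coincident, reject
3. q=(6,5) nearest=1 d=2 new=(6,5) → add node 2 parent=1 cost=8
4. q=(14,16) nearest=1 d=9 new=(13,13) → add node 3 parent=1 cost=12
5. q=(1,24) nearest=3 d=12 new=(7,19) → blocked by [6,9]×[16,18], reject
6. q=(14,9) nearest=3 d=4 new=(14,9) → add node 4 parent=3 cost=16
7. q=(14,7) nearest=4 d=2 new=(14,7) → add node 5 parent=4 cost=18
8. q=(11,20) nearest=3 d=7 new=(11,19) → add node 6 parent=3 cost=18
9. q=(13,20) nearest=6 d=2 new=(13,20) → add node 7 parent=6 cost=20
10. q=(13,4) nearest=5 d=3 new=(13,4) → add node 8 parent=5 cost=21
11. q=(8,24) nearest=6 d=5 new=(8,24) → add node 9 parent=6 cost=23
12. q=(10,20) nearest=6 d=1 new=(10,20) → add node 10 parent=6 cost=19
13. q=(8,9) nearest=1 d=2 new=(8,9) → add node 11 parent=1 cost=8; rewire 4→11 (14<16); rewire 5→11 (14<18); rewire 7→11 (19<20); rewire 8→11 (13<21)
14. q=(5,6) nearest=2 d=1 new=(5,6) → add node 12 parent=2 cost=9
15. q=(10,21) nearest=10 d=1 new=(10,21) → add node 13 parent=10 cost=20
16. q=(5,11) nearest=11 d=3 new=(5,11) → add node 14 parent=11 cost=11
17. q=(6,8) nearest=1 d=1 new=(6,8) → add node 15 parent=1 cost=7; rewire 14→15 (10<11)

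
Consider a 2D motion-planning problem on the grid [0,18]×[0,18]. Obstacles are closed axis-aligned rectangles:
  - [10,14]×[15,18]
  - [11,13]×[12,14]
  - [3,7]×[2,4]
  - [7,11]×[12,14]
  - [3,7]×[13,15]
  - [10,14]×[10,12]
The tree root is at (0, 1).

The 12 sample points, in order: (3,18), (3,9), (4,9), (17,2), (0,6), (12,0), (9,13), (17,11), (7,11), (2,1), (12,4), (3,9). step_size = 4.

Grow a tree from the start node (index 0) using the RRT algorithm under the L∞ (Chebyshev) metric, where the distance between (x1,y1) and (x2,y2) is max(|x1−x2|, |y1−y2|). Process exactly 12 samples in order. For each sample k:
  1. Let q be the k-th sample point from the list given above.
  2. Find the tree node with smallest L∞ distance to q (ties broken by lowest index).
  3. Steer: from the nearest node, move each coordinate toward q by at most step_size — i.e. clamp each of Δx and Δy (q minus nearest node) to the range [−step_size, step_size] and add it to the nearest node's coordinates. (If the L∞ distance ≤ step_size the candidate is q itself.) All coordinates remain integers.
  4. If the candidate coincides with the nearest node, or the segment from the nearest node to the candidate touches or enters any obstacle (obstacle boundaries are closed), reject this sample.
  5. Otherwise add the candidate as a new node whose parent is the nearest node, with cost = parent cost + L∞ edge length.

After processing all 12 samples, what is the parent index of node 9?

Parent of node 9: 0

1. q=(3,18) nearest=0 d=17 new=(3,5) → add node 1 parent=0 cost=4
2. q=(3,9) nearest=1 d=4 new=(3,9) → add node 2 parent=1 cost=8
3. q=(4,9) nearest=2 d=1 new=(4,9) → add node 3 parent=2 cost=9
4. q=(17,2) nearest=3 d=13 new=(8,5) → add node 4 parent=3 cost=13
5. q=(0,6) nearest=1 d=3 new=(0,6) → add node 5 parent=1 cost=7
6. q=(12,0) nearest=4 d=5 new=(12,1) → add node 6 parent=4 cost=17
7. q=(9,13) nearest=3 d=5 new=(8,13) → blocked by [7,11]×[12,14], reject
8. q=(17,11) nearest=4 d=9 new=(12,9) → add node 7 parent=4 cost=17
9. q=(7,11) nearest=3 d=3 new=(7,11) → add node 8 parent=3 cost=12
10. q=(2,1) nearest=0 d=2 new=(2,1) → add node 9 parent=0 cost=2
11. q=(12,4) nearest=6 d=3 new=(12,4) → add node 10 parent=6 cost=20
12. q=(3,9) nearest=2 d=0 → coincident, reject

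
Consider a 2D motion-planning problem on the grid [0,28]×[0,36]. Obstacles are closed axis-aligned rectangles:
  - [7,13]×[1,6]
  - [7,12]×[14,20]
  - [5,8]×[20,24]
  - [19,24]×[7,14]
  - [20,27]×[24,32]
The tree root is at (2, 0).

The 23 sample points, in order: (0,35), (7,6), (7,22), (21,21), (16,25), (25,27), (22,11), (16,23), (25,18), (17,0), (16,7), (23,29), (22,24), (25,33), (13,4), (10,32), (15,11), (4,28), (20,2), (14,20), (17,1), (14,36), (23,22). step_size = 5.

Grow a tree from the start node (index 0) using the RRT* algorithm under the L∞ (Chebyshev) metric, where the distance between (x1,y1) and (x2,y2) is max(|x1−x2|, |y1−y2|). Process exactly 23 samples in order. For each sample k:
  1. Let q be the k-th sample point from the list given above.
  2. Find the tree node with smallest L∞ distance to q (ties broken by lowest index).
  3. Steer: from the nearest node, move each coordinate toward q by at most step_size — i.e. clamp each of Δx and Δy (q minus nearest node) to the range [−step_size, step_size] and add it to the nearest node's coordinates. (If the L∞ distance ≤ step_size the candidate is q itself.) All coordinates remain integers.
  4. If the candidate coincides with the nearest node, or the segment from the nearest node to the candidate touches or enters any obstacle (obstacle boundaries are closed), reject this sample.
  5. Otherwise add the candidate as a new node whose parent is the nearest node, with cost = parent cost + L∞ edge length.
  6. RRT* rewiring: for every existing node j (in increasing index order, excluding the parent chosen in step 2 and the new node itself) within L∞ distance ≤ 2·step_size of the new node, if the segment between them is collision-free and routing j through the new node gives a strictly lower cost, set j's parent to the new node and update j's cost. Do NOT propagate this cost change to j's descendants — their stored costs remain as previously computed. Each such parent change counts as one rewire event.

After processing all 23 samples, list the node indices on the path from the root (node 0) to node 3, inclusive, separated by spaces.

Path: 0 1 2 3

1. q=(0,35) nearest=0 d=35 new=(0,5) → add node 1 parent=0 cost=5
2. q=(7,6) nearest=0 d=6 new=(7,5) → blocked by [7,13]×[1,6], reject
3. q=(7,22) nearest=1 d=17 new=(5,10) → add node 2 parent=1 cost=10
4. q=(21,21) nearest=2 d=16 new=(10,15) → blocked by [7,12]×[14,20], reject
5. q=(16,25) nearest=2 d=15 new=(10,15) → blocked by [7,12]×[14,20], reject
6. q=(25,27) nearest=2 d=20 new=(10,15) → blocked by [7,12]×[14,20], reject
7. q=(22,11) nearest=2 d=17 new=(10,11) → add node 3 parent=2 cost=15
8. q=(16,23) nearest=3 d=12 new=(15,16) → add node 4 parent=3 cost=20
9. q=(25,18) nearest=4 d=10 new=(20,18) → add node 5 parent=4 cost=25
10. q=(17,0) nearest=3 d=11 new=(15,6) → add node 6 parent=3 cost=20
11. q=(16,7) nearest=6 d=1 new=(16,7) → add node 7 parent=6 cost=21
12. q=(23,29) nearest=5 d=11 new=(23,23) → add node 8 parent=5 cost=30
13. q=(22,24) nearest=8 d=1 new=(22,24) → blocked by [20,27]×[24,32], reject
14. q=(25,33) nearest=8 d=10 new=(25,28) → blocked by [20,27]×[24,32], reject
15. q=(13,4) nearest=6 d=2 new=(13,4) → blocked by [7,13]×[1,6], reject
16. q=(10,32) nearest=8 d=13 new=(18,28) → blocked by [20,27]×[24,32], reject
17. q=(15,11) nearest=7 d=4 new=(15,11) → add node 9 parent=7 cost=25
18. q=(4,28) nearest=4 d=12 new=(10,21) → blocked by [7,12]×[14,20], reject
19. q=(20,2) nearest=6 d=5 new=(20,2) → add node 10 parent=6 cost=25
20. q=(14,20) nearest=4 d=4 new=(14,20) → add node 11 parent=4 cost=24
21. q=(17,1) nearest=10 d=3 new=(17,1) → add node 12 parent=10 cost=28
22. q=(14,36) nearest=8 d=13 new=(18,28) → blocked by [20,27]×[24,32], reject
23. q=(23,22) nearest=8 d=1 new=(23,22) → add node 13 parent=8 cost=31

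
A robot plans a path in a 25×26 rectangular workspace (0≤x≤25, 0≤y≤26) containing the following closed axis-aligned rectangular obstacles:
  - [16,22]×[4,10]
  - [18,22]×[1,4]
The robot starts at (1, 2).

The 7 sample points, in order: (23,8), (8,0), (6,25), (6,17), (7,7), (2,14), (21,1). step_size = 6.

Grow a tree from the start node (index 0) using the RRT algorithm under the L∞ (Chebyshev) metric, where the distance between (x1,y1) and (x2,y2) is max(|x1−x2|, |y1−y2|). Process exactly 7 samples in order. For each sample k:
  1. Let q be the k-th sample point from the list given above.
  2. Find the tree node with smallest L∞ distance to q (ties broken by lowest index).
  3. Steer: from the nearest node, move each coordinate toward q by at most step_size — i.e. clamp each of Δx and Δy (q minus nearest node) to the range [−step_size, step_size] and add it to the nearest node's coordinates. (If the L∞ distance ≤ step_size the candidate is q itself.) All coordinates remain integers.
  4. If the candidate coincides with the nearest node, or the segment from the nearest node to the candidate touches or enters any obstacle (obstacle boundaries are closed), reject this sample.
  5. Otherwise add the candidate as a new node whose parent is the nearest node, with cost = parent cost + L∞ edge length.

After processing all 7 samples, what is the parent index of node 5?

Parent of node 5: 1

1. q=(23,8) nearest=0 d=22 new=(7,8) → add node 1 parent=0 cost=6
2. q=(8,0) nearest=0 d=7 new=(7,0) → add node 2 parent=0 cost=6
3. q=(6,25) nearest=1 d=17 new=(6,14) → add node 3 parent=1 cost=12
4. q=(6,17) nearest=3 d=3 new=(6,17) → add node 4 parent=3 cost=15
5. q=(7,7) nearest=1 d=1 new=(7,7) → add node 5 parent=1 cost=7
6. q=(2,14) nearest=3 d=4 new=(2,14) → add node 6 parent=3 cost=16
7. q=(21,1) nearest=1 d=14 new=(13,2) → add node 7 parent=1 cost=12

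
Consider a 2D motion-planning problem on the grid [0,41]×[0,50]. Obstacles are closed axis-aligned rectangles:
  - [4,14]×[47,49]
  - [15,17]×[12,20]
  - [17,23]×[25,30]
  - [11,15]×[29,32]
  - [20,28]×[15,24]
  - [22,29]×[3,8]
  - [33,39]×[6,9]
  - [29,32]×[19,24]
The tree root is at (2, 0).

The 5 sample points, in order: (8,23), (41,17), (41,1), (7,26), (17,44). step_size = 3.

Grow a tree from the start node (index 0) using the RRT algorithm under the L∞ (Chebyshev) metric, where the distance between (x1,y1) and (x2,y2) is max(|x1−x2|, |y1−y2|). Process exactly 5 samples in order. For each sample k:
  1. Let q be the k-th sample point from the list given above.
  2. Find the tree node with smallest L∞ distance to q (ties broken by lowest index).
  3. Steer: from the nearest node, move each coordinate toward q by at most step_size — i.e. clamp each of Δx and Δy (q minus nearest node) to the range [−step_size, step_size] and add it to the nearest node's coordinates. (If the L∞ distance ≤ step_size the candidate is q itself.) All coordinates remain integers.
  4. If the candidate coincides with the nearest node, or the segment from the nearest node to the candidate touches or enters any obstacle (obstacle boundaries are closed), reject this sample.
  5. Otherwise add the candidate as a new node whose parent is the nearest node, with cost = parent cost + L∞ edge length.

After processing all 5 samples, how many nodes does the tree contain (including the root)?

Node count: 6

1. q=(8,23) nearest=0 d=23 new=(5,3) → add node 1 parent=0 cost=3
2. q=(41,17) nearest=1 d=36 new=(8,6) → add node 2 parent=1 cost=6
3. q=(41,1) nearest=2 d=33 new=(11,3) → add node 3 parent=2 cost=9
4. q=(7,26) nearest=2 d=20 new=(7,9) → add node 4 parent=2 cost=9
5. q=(17,44) nearest=4 d=35 new=(10,12) → add node 5 parent=4 cost=12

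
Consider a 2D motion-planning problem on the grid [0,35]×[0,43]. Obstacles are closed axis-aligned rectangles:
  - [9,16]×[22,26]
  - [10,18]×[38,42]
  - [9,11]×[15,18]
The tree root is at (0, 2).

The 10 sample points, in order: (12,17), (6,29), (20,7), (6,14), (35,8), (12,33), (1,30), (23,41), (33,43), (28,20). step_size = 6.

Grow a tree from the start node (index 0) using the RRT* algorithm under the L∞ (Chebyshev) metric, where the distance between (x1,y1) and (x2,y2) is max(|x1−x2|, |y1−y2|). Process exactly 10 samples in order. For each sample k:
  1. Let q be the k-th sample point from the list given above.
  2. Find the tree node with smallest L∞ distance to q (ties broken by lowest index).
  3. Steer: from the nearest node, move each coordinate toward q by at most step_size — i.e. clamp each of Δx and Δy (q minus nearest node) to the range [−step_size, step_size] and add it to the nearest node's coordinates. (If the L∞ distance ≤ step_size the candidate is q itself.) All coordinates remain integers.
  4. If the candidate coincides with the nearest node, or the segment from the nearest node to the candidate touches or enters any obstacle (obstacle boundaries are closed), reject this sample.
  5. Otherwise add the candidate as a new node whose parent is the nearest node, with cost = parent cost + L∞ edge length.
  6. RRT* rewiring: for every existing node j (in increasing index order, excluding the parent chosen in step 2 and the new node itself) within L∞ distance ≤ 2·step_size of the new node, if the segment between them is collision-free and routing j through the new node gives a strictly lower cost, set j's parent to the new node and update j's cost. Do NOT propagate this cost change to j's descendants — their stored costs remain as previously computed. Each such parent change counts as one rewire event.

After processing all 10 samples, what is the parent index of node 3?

Parent of node 3: 1

1. q=(12,17) nearest=0 d=15 new=(6,8) → add node 1 parent=0 cost=6
2. q=(6,29) nearest=1 d=21 new=(6,14) → add node 2 parent=1 cost=12
3. q=(20,7) nearest=1 d=14 new=(12,7) → add node 3 parent=1 cost=12
4. q=(6,14) nearest=2 d=0 → coincident, reject
5. q=(35,8) nearest=3 d=23 new=(18,8) → add node 4 parent=3 cost=18
6. q=(12,33) nearest=2 d=19 new=(12,20) → blocked by [9,11]×[15,18], reject
7. q=(1,30) nearest=2 d=16 new=(1,20) → add node 5 parent=2 cost=18
8. q=(23,41) nearest=5 d=22 new=(7,26) → add node 6 parent=5 cost=24
9. q=(33,43) nearest=6 d=26 new=(13,32) → add node 7 parent=6 cost=30
10. q=(28,20) nearest=4 d=12 new=(24,14) → add node 8 parent=4 cost=24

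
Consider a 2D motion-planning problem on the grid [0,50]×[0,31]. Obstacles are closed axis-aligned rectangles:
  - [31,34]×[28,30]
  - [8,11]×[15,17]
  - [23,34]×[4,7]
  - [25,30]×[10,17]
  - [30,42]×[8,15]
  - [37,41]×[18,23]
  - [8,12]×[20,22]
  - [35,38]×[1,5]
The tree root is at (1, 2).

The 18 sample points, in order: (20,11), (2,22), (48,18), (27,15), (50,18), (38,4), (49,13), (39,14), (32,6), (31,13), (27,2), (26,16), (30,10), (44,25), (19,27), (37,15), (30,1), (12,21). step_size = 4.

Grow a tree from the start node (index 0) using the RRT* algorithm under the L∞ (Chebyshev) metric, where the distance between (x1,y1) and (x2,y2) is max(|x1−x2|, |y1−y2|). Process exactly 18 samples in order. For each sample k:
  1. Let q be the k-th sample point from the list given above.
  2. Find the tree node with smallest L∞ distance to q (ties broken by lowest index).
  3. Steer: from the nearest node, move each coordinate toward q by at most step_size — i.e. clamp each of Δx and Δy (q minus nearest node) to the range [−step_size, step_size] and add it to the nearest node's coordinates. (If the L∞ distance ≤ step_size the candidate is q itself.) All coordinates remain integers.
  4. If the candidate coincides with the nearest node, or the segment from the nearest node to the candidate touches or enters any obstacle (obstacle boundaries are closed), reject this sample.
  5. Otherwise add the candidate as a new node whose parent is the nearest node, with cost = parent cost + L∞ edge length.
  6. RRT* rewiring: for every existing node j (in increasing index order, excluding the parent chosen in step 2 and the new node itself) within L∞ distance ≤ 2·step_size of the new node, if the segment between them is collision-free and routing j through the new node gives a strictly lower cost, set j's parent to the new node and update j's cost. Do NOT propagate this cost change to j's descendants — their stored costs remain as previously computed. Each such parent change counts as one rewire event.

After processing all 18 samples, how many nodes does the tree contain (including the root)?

Node count: 10

1. q=(20,11) nearest=0 d=19 new=(5,6) → add node 1 parent=0 cost=4
2. q=(2,22) nearest=1 d=16 new=(2,10) → add node 2 parent=1 cost=8
3. q=(48,18) nearest=1 d=43 new=(9,10) → add node 3 parent=1 cost=8
4. q=(27,15) nearest=3 d=18 new=(13,14) → add node 4 parent=3 cost=12
5. q=(50,18) nearest=4 d=37 new=(17,18) → add node 5 parent=4 cost=16
6. q=(38,4) nearest=5 d=21 new=(21,14) → add node 6 parent=5 cost=20
7. q=(49,13) nearest=6 d=28 new=(25,13) → blocked by [25,30]×[10,17], reject
8. q=(39,14) nearest=6 d=18 new=(25,14) → blocked by [25,30]×[10,17], reject
9. q=(32,6) nearest=6 d=11 new=(25,10) → blocked by [25,30]×[10,17], reject
10. q=(31,13) nearest=6 d=10 new=(25,13) → blocked by [25,30]×[10,17], reject
11. q=(27,2) nearest=6 d=12 new=(25,10) → blocked by [25,30]×[10,17], reject
12. q=(26,16) nearest=6 d=5 new=(25,16) → blocked by [25,30]×[10,17], reject
13. q=(30,10) nearest=6 d=9 new=(25,10) → blocked by [25,30]×[10,17], reject
14. q=(44,25) nearest=6 d=23 new=(25,18) → add node 7 parent=6 cost=24
15. q=(19,27) nearest=5 d=9 new=(19,22) → add node 8 parent=5 cost=20
16. q=(37,15) nearest=7 d=12 new=(29,15) → blocked by [25,30]×[10,17], reject
17. q=(30,1) nearest=6 d=13 new=(25,10) → blocked by [25,30]×[10,17], reject
18. q=(12,21) nearest=5 d=5 new=(13,21) → add node 9 parent=5 cost=20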